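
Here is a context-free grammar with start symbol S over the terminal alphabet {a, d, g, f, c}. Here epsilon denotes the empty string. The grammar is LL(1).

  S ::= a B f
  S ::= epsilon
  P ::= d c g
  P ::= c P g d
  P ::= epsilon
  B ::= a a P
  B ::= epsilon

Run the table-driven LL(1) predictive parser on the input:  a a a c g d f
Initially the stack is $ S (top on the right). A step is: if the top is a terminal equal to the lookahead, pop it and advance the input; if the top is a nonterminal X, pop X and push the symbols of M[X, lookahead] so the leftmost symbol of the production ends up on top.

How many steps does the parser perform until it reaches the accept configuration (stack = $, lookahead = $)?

step 1: stack=$ S  input=a a a c g d f $  — expand S ::= a B f
step 2: stack=$ f B a  input=a a a c g d f $  — match a
step 3: stack=$ f B  input=a a c g d f $  — expand B ::= a a P
step 4: stack=$ f P a a  input=a a c g d f $  — match a
step 5: stack=$ f P a  input=a c g d f $  — match a
step 6: stack=$ f P  input=c g d f $  — expand P ::= c P g d
step 7: stack=$ f d g P c  input=c g d f $  — match c
step 8: stack=$ f d g P  input=g d f $  — expand P ::= epsilon
step 9: stack=$ f d g  input=g d f $  — match g
step 10: stack=$ f d  input=d f $  — match d
step 11: stack=$ f  input=f $  — match f
Accept reached after 11 steps.

11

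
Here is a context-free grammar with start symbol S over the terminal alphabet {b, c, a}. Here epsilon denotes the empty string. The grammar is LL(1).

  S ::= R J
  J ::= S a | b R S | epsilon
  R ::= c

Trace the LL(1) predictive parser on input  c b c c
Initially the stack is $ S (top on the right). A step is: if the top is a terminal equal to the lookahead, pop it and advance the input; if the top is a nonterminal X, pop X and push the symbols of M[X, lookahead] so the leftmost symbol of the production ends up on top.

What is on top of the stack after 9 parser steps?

step 1: stack=$ S  input=c b c c $  — expand S ::= R J
step 2: stack=$ J R  input=c b c c $  — expand R ::= c
step 3: stack=$ J c  input=c b c c $  — match c
step 4: stack=$ J  input=b c c $  — expand J ::= b R S
step 5: stack=$ S R b  input=b c c $  — match b
step 6: stack=$ S R  input=c c $  — expand R ::= c
step 7: stack=$ S c  input=c c $  — match c
step 8: stack=$ S  input=c $  — expand S ::= R J
step 9: stack=$ J R  input=c $  — expand R ::= c
Stack after step 9: $ J c (top = c).

c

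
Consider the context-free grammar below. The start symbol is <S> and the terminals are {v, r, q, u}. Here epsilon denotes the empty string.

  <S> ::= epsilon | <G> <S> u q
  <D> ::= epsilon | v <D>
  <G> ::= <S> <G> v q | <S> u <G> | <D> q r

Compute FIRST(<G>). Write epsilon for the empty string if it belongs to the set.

FIRST(<D>): from <D>::=epsilon we get {epsilon}; from <D>::=v <D> we get {v}. So FIRST(<D>) = {epsilon, v}.
FIRST(<S>): from <S>::=epsilon we get {epsilon}; from <S>::=<G> <S> u q we get {q, u, v}. So FIRST(<S>) = {epsilon, q, u, v}.
FIRST(<G>): from <G>::=<S> <G> v q we get {q, u, v}; from <G>::=<S> u <G> we get {q, u, v}; from <G>::=<D> q r we get {q, v}. So FIRST(<G>) = {q, u, v}.

{q, u, v}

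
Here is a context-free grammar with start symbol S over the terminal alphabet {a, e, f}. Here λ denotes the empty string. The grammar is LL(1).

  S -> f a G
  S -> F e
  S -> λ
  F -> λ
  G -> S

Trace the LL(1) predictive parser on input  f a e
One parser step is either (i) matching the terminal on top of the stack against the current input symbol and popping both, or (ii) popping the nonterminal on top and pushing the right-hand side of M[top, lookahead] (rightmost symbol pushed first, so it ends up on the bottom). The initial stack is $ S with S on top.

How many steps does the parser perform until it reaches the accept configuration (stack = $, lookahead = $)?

     Stack    Input    Action
  1  $ S      f a e $  expand S -> f a G
  2  $ G a f  f a e $  match f
  3  $ G a    a e $    match a
  4  $ G      e $      expand G -> S
  5  $ S      e $      expand S -> F e
  6  $ e F    e $      expand F -> λ
  7  $ e      e $      match e
Accept reached after 7 steps.

7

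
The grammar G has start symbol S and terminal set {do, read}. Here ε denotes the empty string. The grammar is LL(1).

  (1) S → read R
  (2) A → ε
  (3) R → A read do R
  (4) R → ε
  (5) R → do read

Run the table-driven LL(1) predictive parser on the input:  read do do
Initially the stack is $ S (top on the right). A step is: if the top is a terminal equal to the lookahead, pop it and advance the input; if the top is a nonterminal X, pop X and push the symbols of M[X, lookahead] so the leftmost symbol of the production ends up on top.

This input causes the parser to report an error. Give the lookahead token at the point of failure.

do

     Stack      Input         Action
  1  $ S        read do do $  expand S → read R
  2  $ R read   read do do $  match read
  3  $ R        do do $       expand R → do read
  4  $ read do  do do $       match do
  5  $ read     do $          error: top is terminal read but lookahead is do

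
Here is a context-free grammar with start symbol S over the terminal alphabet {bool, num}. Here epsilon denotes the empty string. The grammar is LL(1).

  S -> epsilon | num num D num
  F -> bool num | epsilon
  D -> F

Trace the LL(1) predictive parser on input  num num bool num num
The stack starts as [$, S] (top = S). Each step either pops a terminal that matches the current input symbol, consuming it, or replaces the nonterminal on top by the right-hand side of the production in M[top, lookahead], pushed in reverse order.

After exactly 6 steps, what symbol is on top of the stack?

     Stack            Input                   Action
  1  $ S              num num bool num num $  expand S -> num num D num
  2  $ num D num num  num num bool num num $  match num
  3  $ num D num      num bool num num $      match num
  4  $ num D          bool num num $          expand D -> F
  5  $ num F          bool num num $          expand F -> bool num
  6  $ num num bool   bool num num $          match bool
Stack after step 6: $ num num (top = num).

num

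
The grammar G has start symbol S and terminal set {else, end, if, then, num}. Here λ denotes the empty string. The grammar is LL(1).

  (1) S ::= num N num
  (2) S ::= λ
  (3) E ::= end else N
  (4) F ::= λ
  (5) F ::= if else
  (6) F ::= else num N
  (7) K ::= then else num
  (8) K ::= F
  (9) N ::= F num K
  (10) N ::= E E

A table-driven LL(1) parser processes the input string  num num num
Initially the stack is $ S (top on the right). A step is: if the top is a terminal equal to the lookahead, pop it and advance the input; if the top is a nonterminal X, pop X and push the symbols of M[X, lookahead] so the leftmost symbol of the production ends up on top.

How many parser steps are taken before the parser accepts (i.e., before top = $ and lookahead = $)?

step 1: stack=$ S  input=num num num $  — expand S ::= num N num
step 2: stack=$ num N num  input=num num num $  — match num
step 3: stack=$ num N  input=num num $  — expand N ::= F num K
step 4: stack=$ num K num F  input=num num $  — expand F ::= λ
step 5: stack=$ num K num  input=num num $  — match num
step 6: stack=$ num K  input=num $  — expand K ::= F
step 7: stack=$ num F  input=num $  — expand F ::= λ
step 8: stack=$ num  input=num $  — match num
Accept reached after 8 steps.

8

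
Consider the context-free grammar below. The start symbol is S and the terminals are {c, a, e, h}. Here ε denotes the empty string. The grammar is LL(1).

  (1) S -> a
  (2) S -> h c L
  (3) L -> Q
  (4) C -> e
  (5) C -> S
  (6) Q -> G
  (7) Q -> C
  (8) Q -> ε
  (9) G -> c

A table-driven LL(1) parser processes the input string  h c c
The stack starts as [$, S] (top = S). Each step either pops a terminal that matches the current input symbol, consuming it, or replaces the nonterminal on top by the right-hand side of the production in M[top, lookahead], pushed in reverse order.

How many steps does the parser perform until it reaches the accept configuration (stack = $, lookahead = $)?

     Stack    Input    Action
  1  $ S      h c c $  expand S -> h c L
  2  $ L c h  h c c $  match h
  3  $ L c    c c $    match c
  4  $ L      c $      expand L -> Q
  5  $ Q      c $      expand Q -> G
  6  $ G      c $      expand G -> c
  7  $ c      c $      match c
Accept reached after 7 steps.

7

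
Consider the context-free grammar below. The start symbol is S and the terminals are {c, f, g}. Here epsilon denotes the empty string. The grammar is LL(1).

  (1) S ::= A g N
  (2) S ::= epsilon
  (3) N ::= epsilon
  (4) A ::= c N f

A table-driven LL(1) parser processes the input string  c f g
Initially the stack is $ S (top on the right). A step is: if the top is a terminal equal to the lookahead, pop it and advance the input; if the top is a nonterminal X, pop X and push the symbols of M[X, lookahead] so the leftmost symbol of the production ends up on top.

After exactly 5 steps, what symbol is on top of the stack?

step 1: stack=$ S  input=c f g $  — expand S ::= A g N
step 2: stack=$ N g A  input=c f g $  — expand A ::= c N f
step 3: stack=$ N g f N c  input=c f g $  — match c
step 4: stack=$ N g f N  input=f g $  — expand N ::= epsilon
step 5: stack=$ N g f  input=f g $  — match f
Stack after step 5: $ N g (top = g).

g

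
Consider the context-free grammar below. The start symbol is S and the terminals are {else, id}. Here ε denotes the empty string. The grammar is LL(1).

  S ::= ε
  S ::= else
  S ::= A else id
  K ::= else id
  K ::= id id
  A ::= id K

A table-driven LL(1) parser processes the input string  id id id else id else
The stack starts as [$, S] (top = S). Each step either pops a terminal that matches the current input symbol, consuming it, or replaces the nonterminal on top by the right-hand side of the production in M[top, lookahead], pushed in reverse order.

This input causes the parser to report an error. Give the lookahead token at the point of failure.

else

     Stack            Input                    Action
  1  $ S              id id id else id else $  expand S ::= A else id
  2  $ id else A      id id id else id else $  expand A ::= id K
  3  $ id else K id   id id id else id else $  match id
  4  $ id else K      id id else id else $     expand K ::= id id
  5  $ id else id id  id id else id else $     match id
  6  $ id else id     id else id else $        match id
  7  $ id else        else id else $           match else
  8  $ id             id else $                match id
  9  $                else $                   error: stack empty but input remains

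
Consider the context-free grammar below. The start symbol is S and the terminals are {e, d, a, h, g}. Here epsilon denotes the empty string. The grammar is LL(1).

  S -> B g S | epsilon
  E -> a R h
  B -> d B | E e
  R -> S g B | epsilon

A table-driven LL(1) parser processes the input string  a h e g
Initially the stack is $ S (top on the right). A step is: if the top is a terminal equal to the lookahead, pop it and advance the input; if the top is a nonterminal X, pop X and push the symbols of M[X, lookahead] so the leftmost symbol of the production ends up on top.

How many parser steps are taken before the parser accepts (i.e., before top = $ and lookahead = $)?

     Stack          Input      Action
  1  $ S            a h e g $  expand S -> B g S
  2  $ S g B        a h e g $  expand B -> E e
  3  $ S g e E      a h e g $  expand E -> a R h
  4  $ S g e h R a  a h e g $  match a
  5  $ S g e h R    h e g $    expand R -> epsilon
  6  $ S g e h      h e g $    match h
  7  $ S g e        e g $      match e
  8  $ S g          g $        match g
  9  $ S            $          expand S -> epsilon
Accept reached after 9 steps.

9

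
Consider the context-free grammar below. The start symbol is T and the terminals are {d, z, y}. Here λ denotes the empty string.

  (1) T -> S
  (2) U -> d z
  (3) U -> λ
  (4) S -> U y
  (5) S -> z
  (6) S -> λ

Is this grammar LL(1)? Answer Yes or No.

Yes

FIRST(T) = {λ, d, y, z}
FIRST(U) = {λ, d}
FIRST(S) = {λ, d, y, z}
FOLLOW(T) = {$}
FOLLOW(U) = {y}
FOLLOW(S) = {$}
Each cell of M receives at most one production.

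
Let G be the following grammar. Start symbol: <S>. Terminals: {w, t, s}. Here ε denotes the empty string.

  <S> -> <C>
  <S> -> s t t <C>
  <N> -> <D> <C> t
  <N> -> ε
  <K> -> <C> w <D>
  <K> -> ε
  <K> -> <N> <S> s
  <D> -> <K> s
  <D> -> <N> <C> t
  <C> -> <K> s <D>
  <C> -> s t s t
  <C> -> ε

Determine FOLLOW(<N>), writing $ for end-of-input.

{s, t, w}

FIRST(<S>) = {ε, s, t, w}  (via <C>)
FIRST(<N>) = {ε, s, t, w}  (via <D> <C> t)
FIRST(<K>) = {ε, s, t, w}  (via <C> w <D>, <N> <S> s)
FIRST(<C>) = {ε, s, t, w}  (via <K> s <D>)
FIRST(<D>) = {s, t, w}  (via <K> s, <N> <C> t)
FOLLOW(<S>) includes $ since <S> is the start symbol.
FOLLOW(<S>): in <K>-><N> <S> s, <S> is followed by s with FIRST {s}. Thus FOLLOW(<S>) = {$, s}.
FOLLOW(<N>): in <K>-><N> <S> s, <N> is followed by <S> s with FIRST {s, t, w}; in <D>-><N> <C> t, <N> is followed by <C> t with FIRST {s, t, w}. Thus FOLLOW(<N>) = {s, t, w}.
FOLLOW(<K>): in <D>-><K> s, <K> is followed by s with FIRST {s}; in <C>-><K> s <D>, <K> is followed by s <D> with FIRST {s}. Thus FOLLOW(<K>) = {s}.
FOLLOW(<C>): in <S>-><C>, the suffix after <C> is empty, so FOLLOW(<C>) ⊇ FOLLOW(<S>) = {$, s}; in <S>->s t t <C>, the suffix after <C> is empty, so FOLLOW(<C>) ⊇ FOLLOW(<S>) = {$, s}; in <N>-><D> <C> t, <C> is followed by t with FIRST {t}; in <K>-><C> w <D>, <C> is followed by w <D> with FIRST {w}; in <D>-><N> <C> t, <C> is followed by t with FIRST {t}. Thus FOLLOW(<C>) = {$, s, t, w}.
FOLLOW(<D>): in <N>-><D> <C> t, <D> is followed by <C> t with FIRST {s, t, w}; in <K>-><C> w <D>, the suffix after <D> is empty, so FOLLOW(<D>) ⊇ FOLLOW(<K>) = {s}; in <C>-><K> s <D>, the suffix after <D> is empty, so FOLLOW(<D>) ⊇ FOLLOW(<C>) = {$, s, t, w}. Thus FOLLOW(<D>) = {$, s, t, w}.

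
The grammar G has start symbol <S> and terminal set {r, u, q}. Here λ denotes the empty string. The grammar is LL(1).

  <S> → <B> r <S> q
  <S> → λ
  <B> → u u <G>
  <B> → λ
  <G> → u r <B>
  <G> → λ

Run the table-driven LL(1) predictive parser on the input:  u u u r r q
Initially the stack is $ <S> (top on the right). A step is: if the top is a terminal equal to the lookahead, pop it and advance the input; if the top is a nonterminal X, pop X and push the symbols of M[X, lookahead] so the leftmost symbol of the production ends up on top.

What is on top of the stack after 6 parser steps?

step 1: stack=$ <S>  input=u u u r r q $  — expand <S> → <B> r <S> q
step 2: stack=$ q <S> r <B>  input=u u u r r q $  — expand <B> → u u <G>
step 3: stack=$ q <S> r <G> u u  input=u u u r r q $  — match u
step 4: stack=$ q <S> r <G> u  input=u u r r q $  — match u
step 5: stack=$ q <S> r <G>  input=u r r q $  — expand <G> → u r <B>
step 6: stack=$ q <S> r <B> r u  input=u r r q $  — match u
Stack after step 6: $ q <S> r <B> r (top = r).

r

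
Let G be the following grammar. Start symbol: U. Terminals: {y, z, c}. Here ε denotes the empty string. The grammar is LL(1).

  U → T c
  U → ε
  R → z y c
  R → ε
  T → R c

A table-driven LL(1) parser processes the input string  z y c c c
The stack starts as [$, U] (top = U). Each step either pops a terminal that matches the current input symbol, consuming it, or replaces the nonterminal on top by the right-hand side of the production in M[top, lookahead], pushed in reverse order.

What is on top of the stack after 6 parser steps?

step 1: stack=$ U  input=z y c c c $  — expand U → T c
step 2: stack=$ c T  input=z y c c c $  — expand T → R c
step 3: stack=$ c c R  input=z y c c c $  — expand R → z y c
step 4: stack=$ c c c y z  input=z y c c c $  — match z
step 5: stack=$ c c c y  input=y c c c $  — match y
step 6: stack=$ c c c  input=c c c $  — match c
Stack after step 6: $ c c (top = c).

c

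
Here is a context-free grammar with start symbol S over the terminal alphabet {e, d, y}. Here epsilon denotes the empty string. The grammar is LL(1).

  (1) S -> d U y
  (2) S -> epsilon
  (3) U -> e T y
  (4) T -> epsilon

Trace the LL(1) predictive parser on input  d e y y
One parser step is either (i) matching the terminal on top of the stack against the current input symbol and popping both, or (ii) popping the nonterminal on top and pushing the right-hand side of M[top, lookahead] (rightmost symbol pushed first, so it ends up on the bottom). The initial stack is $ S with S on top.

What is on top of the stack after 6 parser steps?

y

     Stack      Input      Action
  1  $ S        d e y y $  expand S -> d U y
  2  $ y U d    d e y y $  match d
  3  $ y U      e y y $    expand U -> e T y
  4  $ y y T e  e y y $    match e
  5  $ y y T    y y $      expand T -> epsilon
  6  $ y y      y y $      match y
Stack after step 6: $ y (top = y).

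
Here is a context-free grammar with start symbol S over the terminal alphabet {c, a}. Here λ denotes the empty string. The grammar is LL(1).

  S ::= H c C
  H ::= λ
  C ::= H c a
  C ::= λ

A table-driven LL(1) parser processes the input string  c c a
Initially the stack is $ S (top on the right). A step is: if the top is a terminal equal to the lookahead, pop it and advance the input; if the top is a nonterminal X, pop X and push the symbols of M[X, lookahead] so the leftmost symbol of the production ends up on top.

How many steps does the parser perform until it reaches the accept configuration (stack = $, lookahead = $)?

7

step 1: stack=$ S  input=c c a $  — expand S ::= H c C
step 2: stack=$ C c H  input=c c a $  — expand H ::= λ
step 3: stack=$ C c  input=c c a $  — match c
step 4: stack=$ C  input=c a $  — expand C ::= H c a
step 5: stack=$ a c H  input=c a $  — expand H ::= λ
step 6: stack=$ a c  input=c a $  — match c
step 7: stack=$ a  input=a $  — match a
Accept reached after 7 steps.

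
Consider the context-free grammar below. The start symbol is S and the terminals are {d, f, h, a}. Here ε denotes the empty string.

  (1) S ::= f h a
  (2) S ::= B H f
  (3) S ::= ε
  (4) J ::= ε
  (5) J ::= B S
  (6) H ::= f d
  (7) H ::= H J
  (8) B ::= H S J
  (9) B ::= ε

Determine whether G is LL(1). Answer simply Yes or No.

FIRST(S) = {ε, f}
FIRST(J) = {ε, f}
FIRST(H) = {f}
FIRST(B) = {ε, f}
FOLLOW(S) = {$, f}
FOLLOW(J) = {f}
FOLLOW(H) = {f}
FOLLOW(B) = {f}
Cell M[B, f] receives both B ::= H S J and B ::= ε — the grammar is not LL(1).

No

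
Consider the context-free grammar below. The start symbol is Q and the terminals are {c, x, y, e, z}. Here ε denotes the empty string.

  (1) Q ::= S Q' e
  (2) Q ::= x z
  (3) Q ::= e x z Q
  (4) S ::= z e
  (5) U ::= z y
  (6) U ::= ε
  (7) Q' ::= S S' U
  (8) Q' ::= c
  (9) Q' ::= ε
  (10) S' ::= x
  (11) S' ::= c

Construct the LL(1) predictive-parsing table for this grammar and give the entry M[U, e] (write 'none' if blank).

U ::= ε

FIRST(S) = {z}
FIRST(U) = {ε, z}
FIRST(S') = {c, x}
FIRST(Q) = {e, x, z}  (via S Q' e)
FIRST(Q') = {ε, c, z}  (via S S' U)
FOLLOW(Q) includes $ since Q is the start symbol.
FOLLOW(Q'): in Q::=S Q' e, Q' is followed by e with FIRST {e}. Thus FOLLOW(Q') = {e}.
FOLLOW(U): in Q'::=S S' U, the suffix after U is empty, so FOLLOW(U) ⊇ FOLLOW(Q') = {e}. Thus FOLLOW(U) = {e}.
For U ::= z y: FIRST(z y) = {z}, so it goes in M[U, t] for t ∈ {z}.
For U ::= ε: FIRST(ε) = {ε}, so it goes in M[U, t] for t ∈ {}; since ε ∈ FIRST, also for every t ∈ FOLLOW(U) = {e}.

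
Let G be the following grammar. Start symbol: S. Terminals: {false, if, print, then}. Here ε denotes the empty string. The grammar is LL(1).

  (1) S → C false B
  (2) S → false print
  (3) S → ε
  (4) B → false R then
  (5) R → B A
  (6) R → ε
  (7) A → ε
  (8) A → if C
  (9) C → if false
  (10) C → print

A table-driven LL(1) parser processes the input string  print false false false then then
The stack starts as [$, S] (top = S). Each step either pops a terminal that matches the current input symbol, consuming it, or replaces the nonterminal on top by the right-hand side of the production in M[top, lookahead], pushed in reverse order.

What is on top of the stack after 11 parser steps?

A

step 1: stack=$ S  input=print false false false then then $  — expand S → C false B
step 2: stack=$ B false C  input=print false false false then then $  — expand C → print
step 3: stack=$ B false print  input=print false false false then then $  — match print
step 4: stack=$ B false  input=false false false then then $  — match false
step 5: stack=$ B  input=false false then then $  — expand B → false R then
step 6: stack=$ then R false  input=false false then then $  — match false
step 7: stack=$ then R  input=false then then $  — expand R → B A
step 8: stack=$ then A B  input=false then then $  — expand B → false R then
step 9: stack=$ then A then R false  input=false then then $  — match false
step 10: stack=$ then A then R  input=then then $  — expand R → ε
step 11: stack=$ then A then  input=then then $  — match then
Stack after step 11: $ then A (top = A).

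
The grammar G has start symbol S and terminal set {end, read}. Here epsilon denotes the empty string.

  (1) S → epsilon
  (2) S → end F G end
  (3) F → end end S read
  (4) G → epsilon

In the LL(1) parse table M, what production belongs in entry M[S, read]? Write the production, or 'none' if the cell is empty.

S → epsilon

FIRST(S) = {epsilon, end}
FIRST(F) = {end}
FIRST(G) = {epsilon}
FOLLOW(S) includes $ since S is the start symbol.
FOLLOW(S): in F→end end S read, S is followed by read with FIRST {read}. Thus FOLLOW(S) = {$, read}.
For S → epsilon: FIRST(epsilon) = {epsilon}, so it goes in M[S, t] for t ∈ {}; since epsilon ∈ FIRST, also for every t ∈ FOLLOW(S) = {$, read}.
For S → end F G end: FIRST(end F G end) = {end}, so it goes in M[S, t] for t ∈ {end}.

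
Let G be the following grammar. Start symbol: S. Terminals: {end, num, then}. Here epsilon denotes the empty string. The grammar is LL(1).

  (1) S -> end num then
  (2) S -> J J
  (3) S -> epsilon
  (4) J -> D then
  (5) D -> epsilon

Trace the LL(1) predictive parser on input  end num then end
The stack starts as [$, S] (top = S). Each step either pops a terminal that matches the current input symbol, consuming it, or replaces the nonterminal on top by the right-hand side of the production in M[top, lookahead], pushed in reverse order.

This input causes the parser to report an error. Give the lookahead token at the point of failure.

end

step 1: stack=$ S  input=end num then end $  — expand S -> end num then
step 2: stack=$ then num end  input=end num then end $  — match end
step 3: stack=$ then num  input=num then end $  — match num
step 4: stack=$ then  input=then end $  — match then
step 5: stack=$  input=end $  — error: stack empty but input remains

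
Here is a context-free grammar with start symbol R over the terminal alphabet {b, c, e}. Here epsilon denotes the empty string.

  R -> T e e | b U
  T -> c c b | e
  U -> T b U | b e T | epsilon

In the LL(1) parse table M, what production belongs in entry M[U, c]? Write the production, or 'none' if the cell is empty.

FIRST(T) = {c, e}
FIRST(R) = {b, c, e}  (via T e e)
FIRST(U) = {epsilon, b, c, e}  (via T b U)
FOLLOW(R) includes $ since R is the start symbol.
FOLLOW(R): R appears on no right-hand side. Thus FOLLOW(R) = {$}.
FOLLOW(U): in R->b U, the suffix after U is empty, so FOLLOW(U) ⊇ FOLLOW(R) = {$}; in U->T b U, the suffix after U is empty (adds nothing new). Thus FOLLOW(U) = {$}.
For U -> T b U: FIRST(T b U) = {c, e}, so it goes in M[U, t] for t ∈ {c, e}.
For U -> b e T: FIRST(b e T) = {b}, so it goes in M[U, t] for t ∈ {b}.
For U -> epsilon: FIRST(epsilon) = {epsilon}, so it goes in M[U, t] for t ∈ {}; since epsilon ∈ FIRST, also for every t ∈ FOLLOW(U) = {$}.

U -> T b U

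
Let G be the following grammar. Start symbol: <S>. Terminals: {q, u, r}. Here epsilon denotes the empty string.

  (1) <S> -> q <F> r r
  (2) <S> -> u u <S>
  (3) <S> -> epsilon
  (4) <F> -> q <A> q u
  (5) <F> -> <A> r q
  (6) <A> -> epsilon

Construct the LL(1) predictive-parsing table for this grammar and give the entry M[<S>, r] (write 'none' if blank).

FIRST(<S>) = {epsilon, q, u}
FIRST(<A>) = {epsilon}
FIRST(<F>) = {q, r}  (via <A> r q)
FOLLOW(<S>) includes $ since <S> is the start symbol.
FOLLOW(<S>): in <S>->u u <S>, the suffix after <S> is empty (adds nothing new). Thus FOLLOW(<S>) = {$}.
For <S> -> q <F> r r: FIRST(q <F> r r) = {q}, so it goes in M[<S>, t] for t ∈ {q}.
For <S> -> u u <S>: FIRST(u u <S>) = {u}, so it goes in M[<S>, t] for t ∈ {u}.
For <S> -> epsilon: FIRST(epsilon) = {epsilon}, so it goes in M[<S>, t] for t ∈ {}; since epsilon ∈ FIRST, also for every t ∈ FOLLOW(<S>) = {$}.
None of these place a production in M[<S>, r].

none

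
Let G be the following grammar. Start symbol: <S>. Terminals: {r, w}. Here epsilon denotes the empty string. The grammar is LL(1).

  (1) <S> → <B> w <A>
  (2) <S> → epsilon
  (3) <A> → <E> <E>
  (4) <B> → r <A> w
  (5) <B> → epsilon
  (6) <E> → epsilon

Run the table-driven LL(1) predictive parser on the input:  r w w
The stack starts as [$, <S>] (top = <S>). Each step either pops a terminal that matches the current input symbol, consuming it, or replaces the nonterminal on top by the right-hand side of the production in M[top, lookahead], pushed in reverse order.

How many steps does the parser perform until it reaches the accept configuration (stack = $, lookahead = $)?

11

      Stack              Input    Action
   1  $ <S>              r w w $  expand <S> → <B> w <A>
   2  $ <A> w <B>        r w w $  expand <B> → r <A> w
   3  $ <A> w w <A> r    r w w $  match r
   4  $ <A> w w <A>      w w $    expand <A> → <E> <E>
   5  $ <A> w w <E> <E>  w w $    expand <E> → epsilon
   6  $ <A> w w <E>      w w $    expand <E> → epsilon
   7  $ <A> w w          w w $    match w
   8  $ <A> w            w $      match w
   9  $ <A>              $        expand <A> → <E> <E>
  10  $ <E> <E>          $        expand <E> → epsilon
  11  $ <E>              $        expand <E> → epsilon
Accept reached after 11 steps.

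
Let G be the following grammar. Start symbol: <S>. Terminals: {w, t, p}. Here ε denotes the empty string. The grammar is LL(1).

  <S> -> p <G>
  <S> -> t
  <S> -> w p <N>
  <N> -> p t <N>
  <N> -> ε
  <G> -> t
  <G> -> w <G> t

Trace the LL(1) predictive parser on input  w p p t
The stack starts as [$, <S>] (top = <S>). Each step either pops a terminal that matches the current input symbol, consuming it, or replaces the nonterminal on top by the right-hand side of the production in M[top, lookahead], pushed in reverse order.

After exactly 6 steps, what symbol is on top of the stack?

step 1: stack=$ <S>  input=w p p t $  — expand <S> -> w p <N>
step 2: stack=$ <N> p w  input=w p p t $  — match w
step 3: stack=$ <N> p  input=p p t $  — match p
step 4: stack=$ <N>  input=p t $  — expand <N> -> p t <N>
step 5: stack=$ <N> t p  input=p t $  — match p
step 6: stack=$ <N> t  input=t $  — match t
Stack after step 6: $ <N> (top = <N>).

<N>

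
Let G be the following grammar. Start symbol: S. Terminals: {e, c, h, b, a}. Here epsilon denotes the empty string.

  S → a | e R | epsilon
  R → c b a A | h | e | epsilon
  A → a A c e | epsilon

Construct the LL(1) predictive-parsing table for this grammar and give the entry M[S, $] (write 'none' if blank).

S → epsilon

FIRST(S): from S→a we get {a}; from S→e R we get {e}; from S→epsilon we get {epsilon}. So FIRST(S) = {epsilon, a, e}.
FIRST(R): from R→c b a A we get {c}; from R→h we get {h}; from R→e we get {e}; from R→epsilon we get {epsilon}. So FIRST(R) = {epsilon, c, e, h}.
FIRST(A): from A→a A c e we get {a}; from A→epsilon we get {epsilon}. So FIRST(A) = {epsilon, a}.
FOLLOW(S) includes $ since S is the start symbol.
FOLLOW(S): S appears on no right-hand side. Thus FOLLOW(S) = {$}.
For S → a: FIRST(a) = {a}, so it goes in M[S, t] for t ∈ {a}.
For S → e R: FIRST(e R) = {e}, so it goes in M[S, t] for t ∈ {e}.
For S → epsilon: FIRST(epsilon) = {epsilon}, so it goes in M[S, t] for t ∈ {}; since epsilon ∈ FIRST, also for every t ∈ FOLLOW(S) = {$}.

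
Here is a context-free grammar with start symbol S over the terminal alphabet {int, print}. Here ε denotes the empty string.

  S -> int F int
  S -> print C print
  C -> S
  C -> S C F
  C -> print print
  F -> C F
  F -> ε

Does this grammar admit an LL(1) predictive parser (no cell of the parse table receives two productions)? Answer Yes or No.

FIRST(S) = {int, print}
FIRST(C) = {int, print}
FIRST(F) = {ε, int, print}
FOLLOW(S) = {$, int, print}
FOLLOW(C) = {int, print}
FOLLOW(F) = {int, print}
Cell M[C, int] receives both C -> S and C -> S C F — the grammar is not LL(1).

No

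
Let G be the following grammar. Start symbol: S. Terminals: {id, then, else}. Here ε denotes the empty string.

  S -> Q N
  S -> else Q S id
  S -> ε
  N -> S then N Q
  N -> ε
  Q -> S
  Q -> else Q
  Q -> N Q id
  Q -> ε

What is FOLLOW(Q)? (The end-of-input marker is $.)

FIRST(S) = {ε, else, id, then}  (via Q N)
FIRST(N) = {ε, else, id, then}  (via S then N Q)
FIRST(Q) = {ε, else, id, then}  (via S, N Q id)
FOLLOW(S) includes $ since S is the start symbol.
FOLLOW(S): in S->else Q S id, S is followed by id with FIRST {id}; in N->S then N Q, S is followed by then N Q with FIRST {then}; in Q->S, the suffix after S is empty, so FOLLOW(S) ⊇ FOLLOW(Q) = {$, else, id, then}. Thus FOLLOW(S) = {$, else, id, then}.
FOLLOW(N): in S->Q N, the suffix after N is empty, so FOLLOW(N) ⊇ FOLLOW(S) = {$, else, id, then}; in N->S then N Q, N is followed by Q with FIRST {ε, else, id, then}; in N->S then N Q, the suffix after N is nullable (adds nothing new); in Q->N Q id, N is followed by Q id with FIRST {else, id, then}. Thus FOLLOW(N) = {$, else, id, then}.
FOLLOW(Q): in S->Q N, Q is followed by N with FIRST {ε, else, id, then}; in S->Q N, the suffix after Q is nullable, so FOLLOW(Q) ⊇ FOLLOW(S) = {$, else, id, then}; in S->else Q S id, Q is followed by S id with FIRST {else, id, then}; in N->S then N Q, the suffix after Q is empty, so FOLLOW(Q) ⊇ FOLLOW(N) = {$, else, id, then}; in Q->else Q, the suffix after Q is empty (adds nothing new); in Q->N Q id, Q is followed by id with FIRST {id}. Thus FOLLOW(Q) = {$, else, id, then}.

{$, else, id, then}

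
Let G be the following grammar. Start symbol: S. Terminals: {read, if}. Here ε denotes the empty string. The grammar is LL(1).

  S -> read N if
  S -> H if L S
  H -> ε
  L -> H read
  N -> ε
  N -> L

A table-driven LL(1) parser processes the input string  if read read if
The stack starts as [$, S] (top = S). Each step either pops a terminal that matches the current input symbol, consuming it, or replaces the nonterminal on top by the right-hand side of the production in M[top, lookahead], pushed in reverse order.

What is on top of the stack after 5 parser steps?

read

step 1: stack=$ S  input=if read read if $  — expand S -> H if L S
step 2: stack=$ S L if H  input=if read read if $  — expand H -> ε
step 3: stack=$ S L if  input=if read read if $  — match if
step 4: stack=$ S L  input=read read if $  — expand L -> H read
step 5: stack=$ S read H  input=read read if $  — expand H -> ε
Stack after step 5: $ S read (top = read).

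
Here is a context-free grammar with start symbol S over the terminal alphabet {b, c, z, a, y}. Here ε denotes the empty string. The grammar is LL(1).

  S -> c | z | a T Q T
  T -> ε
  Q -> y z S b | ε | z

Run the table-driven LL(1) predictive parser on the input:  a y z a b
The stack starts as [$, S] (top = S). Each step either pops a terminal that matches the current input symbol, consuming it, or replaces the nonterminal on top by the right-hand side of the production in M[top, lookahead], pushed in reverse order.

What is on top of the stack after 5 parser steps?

z

step 1: stack=$ S  input=a y z a b $  — expand S -> a T Q T
step 2: stack=$ T Q T a  input=a y z a b $  — match a
step 3: stack=$ T Q T  input=y z a b $  — expand T -> ε
step 4: stack=$ T Q  input=y z a b $  — expand Q -> y z S b
step 5: stack=$ T b S z y  input=y z a b $  — match y
Stack after step 5: $ T b S z (top = z).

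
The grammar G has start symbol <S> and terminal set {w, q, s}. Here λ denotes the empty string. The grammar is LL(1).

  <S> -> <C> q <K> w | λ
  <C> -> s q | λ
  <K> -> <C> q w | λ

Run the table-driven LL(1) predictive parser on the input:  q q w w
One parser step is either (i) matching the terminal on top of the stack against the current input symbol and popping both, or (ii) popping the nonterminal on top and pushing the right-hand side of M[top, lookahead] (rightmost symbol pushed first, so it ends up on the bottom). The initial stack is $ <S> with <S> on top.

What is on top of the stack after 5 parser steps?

step 1: stack=$ <S>  input=q q w w $  — expand <S> -> <C> q <K> w
step 2: stack=$ w <K> q <C>  input=q q w w $  — expand <C> -> λ
step 3: stack=$ w <K> q  input=q q w w $  — match q
step 4: stack=$ w <K>  input=q w w $  — expand <K> -> <C> q w
step 5: stack=$ w w q <C>  input=q w w $  — expand <C> -> λ
Stack after step 5: $ w w q (top = q).

q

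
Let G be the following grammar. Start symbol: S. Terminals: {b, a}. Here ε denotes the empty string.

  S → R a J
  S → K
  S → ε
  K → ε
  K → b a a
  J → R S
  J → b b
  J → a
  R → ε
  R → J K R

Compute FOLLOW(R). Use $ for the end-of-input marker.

{$, a, b}

FIRST(K): from K→ε we get {ε}; from K→b a a we get {b}. So FIRST(K) = {ε, b}.
FIRST(S): from S→R a J we get {a, b}; from S→K we get {ε, b}; from S→ε we get {ε}. So FIRST(S) = {ε, a, b}.
FIRST(J): from J→R S we get {ε, a, b}; from J→b b we get {b}; from J→a we get {a}. So FIRST(J) = {ε, a, b}.
FIRST(R): from R→ε we get {ε}; from R→J K R we get {ε, a, b}. So FIRST(R) = {ε, a, b}.
FOLLOW(S) includes $ since S is the start symbol.
FOLLOW(S): in J→R S, the suffix after S is empty, so FOLLOW(S) ⊇ FOLLOW(J) = {$, a, b}. Thus FOLLOW(S) = {$, a, b}.
FOLLOW(K): in S→K, the suffix after K is empty, so FOLLOW(K) ⊇ FOLLOW(S) = {$, a, b}; in R→J K R, K is followed by R with FIRST {ε, a, b}; in R→J K R, the suffix after K is nullable, so FOLLOW(K) ⊇ FOLLOW(R) = {$, a, b}. Thus FOLLOW(K) = {$, a, b}.
FOLLOW(J): in S→R a J, the suffix after J is empty, so FOLLOW(J) ⊇ FOLLOW(S) = {$, a, b}; in R→J K R, J is followed by K R with FIRST {ε, a, b}; in R→J K R, the suffix after J is nullable, so FOLLOW(J) ⊇ FOLLOW(R) = {$, a, b}. Thus FOLLOW(J) = {$, a, b}.
FOLLOW(R): in S→R a J, R is followed by a J with FIRST {a}; in J→R S, R is followed by S with FIRST {ε, a, b}; in J→R S, the suffix after R is nullable, so FOLLOW(R) ⊇ FOLLOW(J) = {$, a, b}; in R→J K R, the suffix after R is empty (adds nothing new). Thus FOLLOW(R) = {$, a, b}.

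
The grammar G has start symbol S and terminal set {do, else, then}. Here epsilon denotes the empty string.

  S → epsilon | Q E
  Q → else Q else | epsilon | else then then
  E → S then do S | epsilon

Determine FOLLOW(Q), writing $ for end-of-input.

{$, else, then}

FIRST(Q) = {epsilon, else}
FIRST(S) = {epsilon, else, then}  (via Q E)
FIRST(E) = {epsilon, else, then}  (via S then do S)
FOLLOW(S) includes $ since S is the start symbol.
FOLLOW(S): in E→S then do S (occurrence 1), S is followed by then do S with FIRST {then}; in E→S then do S (occurrence 2), the suffix after S is empty, so FOLLOW(S) ⊇ FOLLOW(E) = {$, then}. Thus FOLLOW(S) = {$, then}.
FOLLOW(Q): in S→Q E, Q is followed by E with FIRST {epsilon, else, then}; in S→Q E, the suffix after Q is nullable, so FOLLOW(Q) ⊇ FOLLOW(S) = {$, then}; in Q→else Q else, Q is followed by else with FIRST {else}. Thus FOLLOW(Q) = {$, else, then}.
FOLLOW(E): in S→Q E, the suffix after E is empty, so FOLLOW(E) ⊇ FOLLOW(S) = {$, then}. Thus FOLLOW(E) = {$, then}.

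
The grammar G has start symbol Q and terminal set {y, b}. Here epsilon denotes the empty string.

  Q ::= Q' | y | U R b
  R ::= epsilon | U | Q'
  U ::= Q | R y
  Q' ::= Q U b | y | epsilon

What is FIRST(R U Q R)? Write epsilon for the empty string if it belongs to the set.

{epsilon, b, y}

FIRST(Q): from Q::=Q' we get {epsilon, b, y}; from Q::=y we get {y}; from Q::=U R b we get {b, y}. So FIRST(Q) = {epsilon, b, y}.
FIRST(R): from R::=epsilon we get {epsilon}; from R::=U we get {epsilon, b, y}; from R::=Q' we get {epsilon, b, y}. So FIRST(R) = {epsilon, b, y}.
FIRST(U): from U::=Q we get {epsilon, b, y}; from U::=R y we get {b, y}. So FIRST(U) = {epsilon, b, y}.
FIRST(Q'): from Q'::=Q U b we get {b, y}; from Q'::=y we get {y}; from Q'::=epsilon we get {epsilon}. So FIRST(Q') = {epsilon, b, y}.
FIRST(R U Q R): take FIRST of each symbol in turn, carrying on past any symbol whose FIRST contains epsilon; result {epsilon, b, y}.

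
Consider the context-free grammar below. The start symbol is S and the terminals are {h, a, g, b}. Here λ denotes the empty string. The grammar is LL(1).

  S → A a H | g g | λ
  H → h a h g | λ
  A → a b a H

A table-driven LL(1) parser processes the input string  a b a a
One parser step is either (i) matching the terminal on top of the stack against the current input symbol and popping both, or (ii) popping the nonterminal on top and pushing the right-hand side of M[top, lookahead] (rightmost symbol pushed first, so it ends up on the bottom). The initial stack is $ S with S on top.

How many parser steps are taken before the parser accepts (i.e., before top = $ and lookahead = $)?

8

step 1: stack=$ S  input=a b a a $  — expand S → A a H
step 2: stack=$ H a A  input=a b a a $  — expand A → a b a H
step 3: stack=$ H a H a b a  input=a b a a $  — match a
step 4: stack=$ H a H a b  input=b a a $  — match b
step 5: stack=$ H a H a  input=a a $  — match a
step 6: stack=$ H a H  input=a $  — expand H → λ
step 7: stack=$ H a  input=a $  — match a
step 8: stack=$ H  input=$  — expand H → λ
Accept reached after 8 steps.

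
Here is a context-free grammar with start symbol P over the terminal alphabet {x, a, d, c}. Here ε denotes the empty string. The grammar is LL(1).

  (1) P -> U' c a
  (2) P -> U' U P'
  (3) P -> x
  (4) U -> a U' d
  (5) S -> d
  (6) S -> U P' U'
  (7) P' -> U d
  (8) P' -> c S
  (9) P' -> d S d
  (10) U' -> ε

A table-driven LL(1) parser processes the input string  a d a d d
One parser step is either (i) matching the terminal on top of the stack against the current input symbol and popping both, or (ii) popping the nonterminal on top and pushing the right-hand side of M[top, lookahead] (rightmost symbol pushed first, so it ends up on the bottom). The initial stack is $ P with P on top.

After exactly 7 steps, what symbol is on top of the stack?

     Stack        Input        Action
  1  $ P          a d a d d $  expand P -> U' U P'
  2  $ P' U U'    a d a d d $  expand U' -> ε
  3  $ P' U       a d a d d $  expand U -> a U' d
  4  $ P' d U' a  a d a d d $  match a
  5  $ P' d U'    d a d d $    expand U' -> ε
  6  $ P' d       d a d d $    match d
  7  $ P'         a d d $      expand P' -> U d
Stack after step 7: $ d U (top = U).

U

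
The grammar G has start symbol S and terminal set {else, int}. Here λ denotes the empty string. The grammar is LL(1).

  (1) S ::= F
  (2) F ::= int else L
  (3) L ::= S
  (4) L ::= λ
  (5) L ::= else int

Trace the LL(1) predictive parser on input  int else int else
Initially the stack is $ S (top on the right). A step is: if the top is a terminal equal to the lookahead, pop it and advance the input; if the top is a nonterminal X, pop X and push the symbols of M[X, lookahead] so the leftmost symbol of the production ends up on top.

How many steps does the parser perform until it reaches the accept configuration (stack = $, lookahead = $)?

10

      Stack         Input                Action
   1  $ S           int else int else $  expand S ::= F
   2  $ F           int else int else $  expand F ::= int else L
   3  $ L else int  int else int else $  match int
   4  $ L else      else int else $      match else
   5  $ L           int else $           expand L ::= S
   6  $ S           int else $           expand S ::= F
   7  $ F           int else $           expand F ::= int else L
   8  $ L else int  int else $           match int
   9  $ L else      else $               match else
  10  $ L           $                    expand L ::= λ
Accept reached after 10 steps.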